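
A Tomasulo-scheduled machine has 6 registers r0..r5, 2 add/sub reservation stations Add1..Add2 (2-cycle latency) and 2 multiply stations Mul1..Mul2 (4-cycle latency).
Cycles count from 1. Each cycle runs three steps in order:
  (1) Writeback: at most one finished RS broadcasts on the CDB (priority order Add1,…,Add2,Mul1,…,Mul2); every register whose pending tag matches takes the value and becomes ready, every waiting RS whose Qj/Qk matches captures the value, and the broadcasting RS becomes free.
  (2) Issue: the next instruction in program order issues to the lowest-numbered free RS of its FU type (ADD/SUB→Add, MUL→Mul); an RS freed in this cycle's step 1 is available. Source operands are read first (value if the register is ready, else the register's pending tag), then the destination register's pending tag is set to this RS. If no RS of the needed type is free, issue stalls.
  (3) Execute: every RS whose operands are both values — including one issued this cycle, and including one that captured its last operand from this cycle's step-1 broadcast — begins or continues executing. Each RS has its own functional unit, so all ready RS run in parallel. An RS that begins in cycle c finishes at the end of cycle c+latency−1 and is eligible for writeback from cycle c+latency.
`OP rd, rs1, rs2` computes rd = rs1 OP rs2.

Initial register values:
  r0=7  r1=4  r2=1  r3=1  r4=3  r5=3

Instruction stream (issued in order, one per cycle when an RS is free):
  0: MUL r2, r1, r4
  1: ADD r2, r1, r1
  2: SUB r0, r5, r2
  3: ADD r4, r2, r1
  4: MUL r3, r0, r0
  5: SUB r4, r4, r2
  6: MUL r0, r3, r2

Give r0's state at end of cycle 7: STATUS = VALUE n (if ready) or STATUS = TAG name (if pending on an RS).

  c1: issue MUL r2<-Mul1  regs: r0:7,r1:4,r2:Mul1,r3:1,r4:3,r5:3
  c2: issue ADD r2<-Add1  regs: r0:7,r1:4,r2:Add1,r3:1,r4:3,r5:3
  c3: issue SUB r0<-Add2  regs: r0:Add2,r1:4,r2:Add1,r3:1,r4:3,r5:3
  c4: CDB Add1=8; issue ADD r4<-Add1  regs: r0:Add2,r1:4,r2:8,r3:1,r4:Add1,r5:3
  c5: CDB Mul1=12; issue MUL r3<-Mul1  regs: r0:Add2,r1:4,r2:8,r3:Mul1,r4:Add1,r5:3
  c6: CDB Add1=12; issue SUB r4<-Add1  regs: r0:Add2,r1:4,r2:8,r3:Mul1,r4:Add1,r5:3
  c7: CDB Add2=-5; issue MUL r0<-Mul2  regs: r0:Mul2,r1:4,r2:8,r3:Mul1,r4:Add1,r5:3

STATUS = TAG Mul2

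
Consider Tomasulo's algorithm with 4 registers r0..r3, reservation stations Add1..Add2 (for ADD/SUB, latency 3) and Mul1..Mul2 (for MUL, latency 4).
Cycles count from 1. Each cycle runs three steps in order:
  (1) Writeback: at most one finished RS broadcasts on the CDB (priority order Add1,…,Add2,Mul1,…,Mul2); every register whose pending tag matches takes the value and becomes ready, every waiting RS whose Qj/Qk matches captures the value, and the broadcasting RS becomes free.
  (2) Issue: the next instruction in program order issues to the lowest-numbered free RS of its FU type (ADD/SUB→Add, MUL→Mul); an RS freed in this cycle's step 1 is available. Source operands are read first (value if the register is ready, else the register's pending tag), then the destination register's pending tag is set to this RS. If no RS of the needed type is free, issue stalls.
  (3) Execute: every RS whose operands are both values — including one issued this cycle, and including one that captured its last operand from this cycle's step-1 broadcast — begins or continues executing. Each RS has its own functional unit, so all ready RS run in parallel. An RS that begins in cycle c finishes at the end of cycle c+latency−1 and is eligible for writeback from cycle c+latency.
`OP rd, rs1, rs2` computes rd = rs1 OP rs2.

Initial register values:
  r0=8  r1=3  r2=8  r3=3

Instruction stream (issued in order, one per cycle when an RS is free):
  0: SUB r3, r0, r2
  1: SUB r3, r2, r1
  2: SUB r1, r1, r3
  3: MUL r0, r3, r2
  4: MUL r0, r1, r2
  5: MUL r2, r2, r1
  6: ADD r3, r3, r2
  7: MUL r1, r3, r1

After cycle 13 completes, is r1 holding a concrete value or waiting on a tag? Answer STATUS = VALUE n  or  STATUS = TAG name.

STATUS = TAG Mul2

cycle 1: issue SUB r3<-Add1 // r0:8,r1:3,r2:8,r3:Add1
cycle 2: issue SUB r3<-Add2 // r0:8,r1:3,r2:8,r3:Add2
cycle 3: stall // r0:8,r1:3,r2:8,r3:Add2
cycle 4: CDB Add1=0; issue SUB r1<-Add1 // r0:8,r1:Add1,r2:8,r3:Add2
cycle 5: CDB Add2=5; issue MUL r0<-Mul1 // r0:Mul1,r1:Add1,r2:8,r3:5
cycle 6: issue MUL r0<-Mul2 // r0:Mul2,r1:Add1,r2:8,r3:5
cycle 7: stall // r0:Mul2,r1:Add1,r2:8,r3:5
cycle 8: CDB Add1=-2; stall // r0:Mul2,r1:-2,r2:8,r3:5
cycle 9: CDB Mul1=40; issue MUL r2<-Mul1 // r0:Mul2,r1:-2,r2:Mul1,r3:5
cycle 10: issue ADD r3<-Add1 // r0:Mul2,r1:-2,r2:Mul1,r3:Add1
cycle 11: stall // r0:Mul2,r1:-2,r2:Mul1,r3:Add1
cycle 12: CDB Mul2=-16; issue MUL r1<-Mul2 // r0:-16,r1:Mul2,r2:Mul1,r3:Add1
cycle 13: CDB Mul1=-16 // r0:-16,r1:Mul2,r2:-16,r3:Add1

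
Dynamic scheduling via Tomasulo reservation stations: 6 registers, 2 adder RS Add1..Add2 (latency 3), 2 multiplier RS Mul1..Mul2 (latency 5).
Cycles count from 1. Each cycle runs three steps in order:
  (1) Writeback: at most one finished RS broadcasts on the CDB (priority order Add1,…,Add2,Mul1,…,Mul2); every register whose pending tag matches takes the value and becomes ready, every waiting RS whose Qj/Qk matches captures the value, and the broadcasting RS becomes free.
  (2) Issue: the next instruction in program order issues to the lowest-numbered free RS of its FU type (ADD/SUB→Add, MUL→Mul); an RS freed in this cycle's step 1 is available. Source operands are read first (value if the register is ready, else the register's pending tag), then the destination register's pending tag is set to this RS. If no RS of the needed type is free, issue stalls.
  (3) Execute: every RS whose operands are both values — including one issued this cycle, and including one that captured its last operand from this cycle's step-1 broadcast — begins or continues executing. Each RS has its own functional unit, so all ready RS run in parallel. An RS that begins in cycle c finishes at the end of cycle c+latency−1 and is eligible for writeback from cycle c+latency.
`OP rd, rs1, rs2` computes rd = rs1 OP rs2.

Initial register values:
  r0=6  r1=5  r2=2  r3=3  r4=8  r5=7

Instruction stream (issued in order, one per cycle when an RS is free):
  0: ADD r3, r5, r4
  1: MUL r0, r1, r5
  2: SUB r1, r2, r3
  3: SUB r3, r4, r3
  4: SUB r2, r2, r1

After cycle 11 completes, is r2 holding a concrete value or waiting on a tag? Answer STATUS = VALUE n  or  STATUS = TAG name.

STATUS = VALUE 15

cycle 1: issue ADD r3<-Add1 // r0:6,r1:5,r2:2,r3:Add1,r4:8,r5:7
cycle 2: issue MUL r0<-Mul1 // r0:Mul1,r1:5,r2:2,r3:Add1,r4:8,r5:7
cycle 3: issue SUB r1<-Add2 // r0:Mul1,r1:Add2,r2:2,r3:Add1,r4:8,r5:7
cycle 4: CDB Add1=15; issue SUB r3<-Add1 // r0:Mul1,r1:Add2,r2:2,r3:Add1,r4:8,r5:7
cycle 5: stall // r0:Mul1,r1:Add2,r2:2,r3:Add1,r4:8,r5:7
cycle 6: stall // r0:Mul1,r1:Add2,r2:2,r3:Add1,r4:8,r5:7
cycle 7: CDB Add1=-7; issue SUB r2<-Add1 // r0:Mul1,r1:Add2,r2:Add1,r3:-7,r4:8,r5:7
cycle 8: CDB Add2=-13 // r0:Mul1,r1:-13,r2:Add1,r3:-7,r4:8,r5:7
cycle 9: CDB Mul1=35 // r0:35,r1:-13,r2:Add1,r3:-7,r4:8,r5:7
cycle 10: - // r0:35,r1:-13,r2:Add1,r3:-7,r4:8,r5:7
cycle 11: CDB Add1=15 // r0:35,r1:-13,r2:15,r3:-7,r4:8,r5:7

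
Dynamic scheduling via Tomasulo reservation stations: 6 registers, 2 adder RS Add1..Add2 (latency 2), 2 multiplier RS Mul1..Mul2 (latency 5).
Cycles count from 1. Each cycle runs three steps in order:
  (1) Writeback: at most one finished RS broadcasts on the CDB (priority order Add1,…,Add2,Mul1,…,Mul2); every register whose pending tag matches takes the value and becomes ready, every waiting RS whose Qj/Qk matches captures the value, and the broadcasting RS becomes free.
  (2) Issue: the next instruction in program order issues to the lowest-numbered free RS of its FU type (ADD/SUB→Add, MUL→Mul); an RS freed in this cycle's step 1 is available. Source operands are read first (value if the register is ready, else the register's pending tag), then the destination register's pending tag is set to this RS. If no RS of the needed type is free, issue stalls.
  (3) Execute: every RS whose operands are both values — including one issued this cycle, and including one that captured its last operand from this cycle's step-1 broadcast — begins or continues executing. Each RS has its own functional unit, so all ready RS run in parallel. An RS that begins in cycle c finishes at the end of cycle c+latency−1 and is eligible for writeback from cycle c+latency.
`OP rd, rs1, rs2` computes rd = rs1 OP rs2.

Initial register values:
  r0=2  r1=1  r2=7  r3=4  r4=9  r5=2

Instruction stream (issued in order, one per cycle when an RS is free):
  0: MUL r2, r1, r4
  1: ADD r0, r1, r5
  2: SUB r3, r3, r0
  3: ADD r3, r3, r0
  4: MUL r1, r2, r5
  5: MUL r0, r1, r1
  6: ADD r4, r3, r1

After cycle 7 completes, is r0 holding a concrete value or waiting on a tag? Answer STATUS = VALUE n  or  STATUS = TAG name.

cycle 1: issue MUL r2<-Mul1 // r0:2,r1:1,r2:Mul1,r3:4,r4:9,r5:2
cycle 2: issue ADD r0<-Add1 // r0:Add1,r1:1,r2:Mul1,r3:4,r4:9,r5:2
cycle 3: issue SUB r3<-Add2 // r0:Add1,r1:1,r2:Mul1,r3:Add2,r4:9,r5:2
cycle 4: CDB Add1=3; issue ADD r3<-Add1 // r0:3,r1:1,r2:Mul1,r3:Add1,r4:9,r5:2
cycle 5: issue MUL r1<-Mul2 // r0:3,r1:Mul2,r2:Mul1,r3:Add1,r4:9,r5:2
cycle 6: CDB Add2=1; stall // r0:3,r1:Mul2,r2:Mul1,r3:Add1,r4:9,r5:2
cycle 7: CDB Mul1=9; issue MUL r0<-Mul1 // r0:Mul1,r1:Mul2,r2:9,r3:Add1,r4:9,r5:2

STATUS = TAG Mul1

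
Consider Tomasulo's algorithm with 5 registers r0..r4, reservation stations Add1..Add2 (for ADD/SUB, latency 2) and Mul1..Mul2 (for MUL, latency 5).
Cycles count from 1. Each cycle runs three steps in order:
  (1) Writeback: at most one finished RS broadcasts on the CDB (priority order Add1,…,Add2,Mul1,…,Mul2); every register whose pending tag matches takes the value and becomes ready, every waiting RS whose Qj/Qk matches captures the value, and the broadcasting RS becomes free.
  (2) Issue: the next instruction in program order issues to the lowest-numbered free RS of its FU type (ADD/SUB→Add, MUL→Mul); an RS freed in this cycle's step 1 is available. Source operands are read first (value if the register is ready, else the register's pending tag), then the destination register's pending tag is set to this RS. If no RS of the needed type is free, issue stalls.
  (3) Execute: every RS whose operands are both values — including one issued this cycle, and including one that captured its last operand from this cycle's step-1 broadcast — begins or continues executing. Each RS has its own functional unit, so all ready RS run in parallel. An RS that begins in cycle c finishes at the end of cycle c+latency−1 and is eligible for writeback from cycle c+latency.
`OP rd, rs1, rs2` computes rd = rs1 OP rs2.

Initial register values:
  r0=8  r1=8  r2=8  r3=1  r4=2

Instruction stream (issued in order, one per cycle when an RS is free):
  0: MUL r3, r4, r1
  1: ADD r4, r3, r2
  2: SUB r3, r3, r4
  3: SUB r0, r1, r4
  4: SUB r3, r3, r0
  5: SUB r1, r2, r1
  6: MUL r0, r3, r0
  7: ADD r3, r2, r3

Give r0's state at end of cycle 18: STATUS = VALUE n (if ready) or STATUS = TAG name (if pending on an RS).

  c1: issue MUL r3<-Mul1  regs: r0:8,r1:8,r2:8,r3:Mul1,r4:2
  c2: issue ADD r4<-Add1  regs: r0:8,r1:8,r2:8,r3:Mul1,r4:Add1
  c3: issue SUB r3<-Add2  regs: r0:8,r1:8,r2:8,r3:Add2,r4:Add1
  c4: stall  regs: r0:8,r1:8,r2:8,r3:Add2,r4:Add1
  c5: stall  regs: r0:8,r1:8,r2:8,r3:Add2,r4:Add1
  c6: CDB Mul1=16; stall  regs: r0:8,r1:8,r2:8,r3:Add2,r4:Add1
  c7: stall  regs: r0:8,r1:8,r2:8,r3:Add2,r4:Add1
  c8: CDB Add1=24; issue SUB r0<-Add1  regs: r0:Add1,r1:8,r2:8,r3:Add2,r4:24
  c9: stall  regs: r0:Add1,r1:8,r2:8,r3:Add2,r4:24
  c10: CDB Add1=-16; issue SUB r3<-Add1  regs: r0:-16,r1:8,r2:8,r3:Add1,r4:24
  c11: CDB Add2=-8; issue SUB r1<-Add2  regs: r0:-16,r1:Add2,r2:8,r3:Add1,r4:24
  c12: issue MUL r0<-Mul1  regs: r0:Mul1,r1:Add2,r2:8,r3:Add1,r4:24
  c13: CDB Add1=8; issue ADD r3<-Add1  regs: r0:Mul1,r1:Add2,r2:8,r3:Add1,r4:24
  c14: CDB Add2=0  regs: r0:Mul1,r1:0,r2:8,r3:Add1,r4:24
  c15: CDB Add1=16  regs: r0:Mul1,r1:0,r2:8,r3:16,r4:24
  c16: -  regs: r0:Mul1,r1:0,r2:8,r3:16,r4:24
  c17: -  regs: r0:Mul1,r1:0,r2:8,r3:16,r4:24
  c18: CDB Mul1=-128  regs: r0:-128,r1:0,r2:8,r3:16,r4:24

STATUS = VALUE -128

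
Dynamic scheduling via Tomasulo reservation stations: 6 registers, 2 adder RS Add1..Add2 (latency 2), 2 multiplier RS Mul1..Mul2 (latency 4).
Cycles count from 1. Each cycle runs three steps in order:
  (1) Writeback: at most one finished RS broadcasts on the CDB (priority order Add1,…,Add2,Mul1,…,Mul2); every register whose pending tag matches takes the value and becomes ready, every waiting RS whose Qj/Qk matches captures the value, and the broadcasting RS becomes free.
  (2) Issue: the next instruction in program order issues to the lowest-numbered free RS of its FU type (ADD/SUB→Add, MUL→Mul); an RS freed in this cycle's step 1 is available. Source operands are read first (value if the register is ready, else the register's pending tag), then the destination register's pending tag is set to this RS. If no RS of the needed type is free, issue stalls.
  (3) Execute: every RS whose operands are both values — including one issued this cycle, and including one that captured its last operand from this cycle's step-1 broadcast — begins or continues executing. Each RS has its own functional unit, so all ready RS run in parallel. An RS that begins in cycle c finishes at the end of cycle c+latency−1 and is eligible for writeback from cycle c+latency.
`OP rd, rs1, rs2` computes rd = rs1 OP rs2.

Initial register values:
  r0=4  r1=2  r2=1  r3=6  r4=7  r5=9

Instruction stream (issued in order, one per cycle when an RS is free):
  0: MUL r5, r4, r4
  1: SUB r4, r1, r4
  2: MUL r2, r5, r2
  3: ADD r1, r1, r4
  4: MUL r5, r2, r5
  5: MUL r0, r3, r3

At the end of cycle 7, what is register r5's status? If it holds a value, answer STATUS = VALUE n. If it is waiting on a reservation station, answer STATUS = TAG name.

c1: issue MUL r5<-Mul1 | r0:4,r1:2,r2:1,r3:6,r4:7,r5:Mul1
c2: issue SUB r4<-Add1 | r0:4,r1:2,r2:1,r3:6,r4:Add1,r5:Mul1
c3: issue MUL r2<-Mul2 | r0:4,r1:2,r2:Mul2,r3:6,r4:Add1,r5:Mul1
c4: CDB Add1=-5; issue ADD r1<-Add1 | r0:4,r1:Add1,r2:Mul2,r3:6,r4:-5,r5:Mul1
c5: CDB Mul1=49; issue MUL r5<-Mul1 | r0:4,r1:Add1,r2:Mul2,r3:6,r4:-5,r5:Mul1
c6: CDB Add1=-3; stall | r0:4,r1:-3,r2:Mul2,r3:6,r4:-5,r5:Mul1
c7: stall | r0:4,r1:-3,r2:Mul2,r3:6,r4:-5,r5:Mul1

STATUS = TAG Mul1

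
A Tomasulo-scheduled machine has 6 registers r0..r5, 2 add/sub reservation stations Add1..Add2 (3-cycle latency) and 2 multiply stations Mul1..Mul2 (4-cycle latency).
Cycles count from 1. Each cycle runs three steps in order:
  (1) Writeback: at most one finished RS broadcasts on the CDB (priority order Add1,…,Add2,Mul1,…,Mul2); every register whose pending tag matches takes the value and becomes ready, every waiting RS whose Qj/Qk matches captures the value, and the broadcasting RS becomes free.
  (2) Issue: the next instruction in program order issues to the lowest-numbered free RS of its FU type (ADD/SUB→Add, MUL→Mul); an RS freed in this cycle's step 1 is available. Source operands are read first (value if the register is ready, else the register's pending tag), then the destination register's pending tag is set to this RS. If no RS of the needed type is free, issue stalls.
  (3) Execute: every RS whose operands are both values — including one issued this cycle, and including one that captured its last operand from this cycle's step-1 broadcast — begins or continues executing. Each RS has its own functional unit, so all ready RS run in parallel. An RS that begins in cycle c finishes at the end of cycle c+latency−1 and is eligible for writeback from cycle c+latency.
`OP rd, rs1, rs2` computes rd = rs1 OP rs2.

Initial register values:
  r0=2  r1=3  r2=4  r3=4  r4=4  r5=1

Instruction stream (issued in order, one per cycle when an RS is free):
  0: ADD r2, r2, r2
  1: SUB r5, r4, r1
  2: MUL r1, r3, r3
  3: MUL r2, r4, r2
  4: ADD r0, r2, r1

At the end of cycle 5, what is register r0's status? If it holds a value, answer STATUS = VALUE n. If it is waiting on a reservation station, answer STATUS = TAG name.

c1: issue ADD r2<-Add1 | r0:2,r1:3,r2:Add1,r3:4,r4:4,r5:1
c2: issue SUB r5<-Add2 | r0:2,r1:3,r2:Add1,r3:4,r4:4,r5:Add2
c3: issue MUL r1<-Mul1 | r0:2,r1:Mul1,r2:Add1,r3:4,r4:4,r5:Add2
c4: CDB Add1=8; issue MUL r2<-Mul2 | r0:2,r1:Mul1,r2:Mul2,r3:4,r4:4,r5:Add2
c5: CDB Add2=1; issue ADD r0<-Add1 | r0:Add1,r1:Mul1,r2:Mul2,r3:4,r4:4,r5:1

STATUS = TAG Add1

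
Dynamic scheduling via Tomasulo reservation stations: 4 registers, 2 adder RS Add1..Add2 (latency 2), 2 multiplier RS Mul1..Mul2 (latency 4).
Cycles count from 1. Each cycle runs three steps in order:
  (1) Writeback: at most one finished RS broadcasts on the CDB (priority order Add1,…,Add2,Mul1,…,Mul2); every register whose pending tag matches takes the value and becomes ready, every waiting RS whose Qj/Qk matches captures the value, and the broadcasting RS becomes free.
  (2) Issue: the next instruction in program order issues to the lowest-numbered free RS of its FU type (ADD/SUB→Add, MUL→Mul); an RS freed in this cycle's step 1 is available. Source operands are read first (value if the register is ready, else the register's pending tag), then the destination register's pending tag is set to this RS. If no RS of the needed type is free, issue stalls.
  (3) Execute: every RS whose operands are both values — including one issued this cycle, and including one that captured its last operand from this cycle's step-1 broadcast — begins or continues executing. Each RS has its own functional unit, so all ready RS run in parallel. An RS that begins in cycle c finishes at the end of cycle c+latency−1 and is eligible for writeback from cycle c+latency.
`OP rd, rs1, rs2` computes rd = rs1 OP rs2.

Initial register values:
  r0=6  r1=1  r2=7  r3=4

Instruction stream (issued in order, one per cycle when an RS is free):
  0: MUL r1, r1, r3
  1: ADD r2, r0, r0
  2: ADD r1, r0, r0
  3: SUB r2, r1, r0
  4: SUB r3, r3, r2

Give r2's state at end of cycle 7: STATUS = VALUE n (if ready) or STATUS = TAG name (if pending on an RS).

STATUS = VALUE 6

  c1: issue MUL r1<-Mul1  regs: r0:6,r1:Mul1,r2:7,r3:4
  c2: issue ADD r2<-Add1  regs: r0:6,r1:Mul1,r2:Add1,r3:4
  c3: issue ADD r1<-Add2  regs: r0:6,r1:Add2,r2:Add1,r3:4
  c4: CDB Add1=12; issue SUB r2<-Add1  regs: r0:6,r1:Add2,r2:Add1,r3:4
  c5: CDB Add2=12; issue SUB r3<-Add2  regs: r0:6,r1:12,r2:Add1,r3:Add2
  c6: CDB Mul1=4  regs: r0:6,r1:12,r2:Add1,r3:Add2
  c7: CDB Add1=6  regs: r0:6,r1:12,r2:6,r3:Add2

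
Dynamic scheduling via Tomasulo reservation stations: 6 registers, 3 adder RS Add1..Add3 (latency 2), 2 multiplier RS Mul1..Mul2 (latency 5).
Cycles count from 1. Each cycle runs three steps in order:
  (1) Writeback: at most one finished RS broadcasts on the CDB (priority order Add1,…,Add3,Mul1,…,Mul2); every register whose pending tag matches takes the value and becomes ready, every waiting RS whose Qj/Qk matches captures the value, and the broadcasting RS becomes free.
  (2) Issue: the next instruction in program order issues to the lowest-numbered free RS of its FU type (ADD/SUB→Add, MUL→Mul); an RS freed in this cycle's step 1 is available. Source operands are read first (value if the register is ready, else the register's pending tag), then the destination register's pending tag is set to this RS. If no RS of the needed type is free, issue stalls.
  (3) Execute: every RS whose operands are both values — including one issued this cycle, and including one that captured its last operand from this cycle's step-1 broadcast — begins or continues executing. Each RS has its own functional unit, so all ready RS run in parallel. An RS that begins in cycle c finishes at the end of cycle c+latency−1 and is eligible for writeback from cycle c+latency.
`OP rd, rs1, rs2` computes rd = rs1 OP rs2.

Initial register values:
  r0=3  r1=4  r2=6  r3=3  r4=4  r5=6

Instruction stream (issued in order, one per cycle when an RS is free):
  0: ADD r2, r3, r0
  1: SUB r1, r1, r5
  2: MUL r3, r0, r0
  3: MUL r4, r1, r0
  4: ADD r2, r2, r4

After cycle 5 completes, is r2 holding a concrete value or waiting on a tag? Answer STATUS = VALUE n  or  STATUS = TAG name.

cycle 1: issue ADD r2<-Add1 // r0:3,r1:4,r2:Add1,r3:3,r4:4,r5:6
cycle 2: issue SUB r1<-Add2 // r0:3,r1:Add2,r2:Add1,r3:3,r4:4,r5:6
cycle 3: CDB Add1=6; issue MUL r3<-Mul1 // r0:3,r1:Add2,r2:6,r3:Mul1,r4:4,r5:6
cycle 4: CDB Add2=-2; issue MUL r4<-Mul2 // r0:3,r1:-2,r2:6,r3:Mul1,r4:Mul2,r5:6
cycle 5: issue ADD r2<-Add1 // r0:3,r1:-2,r2:Add1,r3:Mul1,r4:Mul2,r5:6

STATUS = TAG Add1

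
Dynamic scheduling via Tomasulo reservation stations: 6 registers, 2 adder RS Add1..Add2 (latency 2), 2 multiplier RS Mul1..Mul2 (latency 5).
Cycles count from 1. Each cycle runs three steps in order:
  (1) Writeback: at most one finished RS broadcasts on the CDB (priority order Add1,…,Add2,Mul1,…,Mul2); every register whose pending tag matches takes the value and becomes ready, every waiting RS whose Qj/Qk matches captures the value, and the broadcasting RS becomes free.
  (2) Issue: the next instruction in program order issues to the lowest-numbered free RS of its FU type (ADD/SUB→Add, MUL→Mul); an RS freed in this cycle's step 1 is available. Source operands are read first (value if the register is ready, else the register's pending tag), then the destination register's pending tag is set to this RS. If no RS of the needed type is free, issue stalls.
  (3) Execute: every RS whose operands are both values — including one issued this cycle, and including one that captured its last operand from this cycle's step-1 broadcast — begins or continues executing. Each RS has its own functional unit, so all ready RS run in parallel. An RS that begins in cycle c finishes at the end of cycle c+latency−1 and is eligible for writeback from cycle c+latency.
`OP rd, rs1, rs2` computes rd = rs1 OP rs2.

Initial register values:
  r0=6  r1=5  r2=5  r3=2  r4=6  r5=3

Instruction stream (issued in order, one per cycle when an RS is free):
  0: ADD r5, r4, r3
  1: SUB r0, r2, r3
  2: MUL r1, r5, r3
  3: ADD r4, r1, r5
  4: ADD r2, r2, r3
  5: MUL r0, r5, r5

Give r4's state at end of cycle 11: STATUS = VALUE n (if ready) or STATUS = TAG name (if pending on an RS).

  c1: issue ADD r5<-Add1  regs: r0:6,r1:5,r2:5,r3:2,r4:6,r5:Add1
  c2: issue SUB r0<-Add2  regs: r0:Add2,r1:5,r2:5,r3:2,r4:6,r5:Add1
  c3: CDB Add1=8; issue MUL r1<-Mul1  regs: r0:Add2,r1:Mul1,r2:5,r3:2,r4:6,r5:8
  c4: CDB Add2=3; issue ADD r4<-Add1  regs: r0:3,r1:Mul1,r2:5,r3:2,r4:Add1,r5:8
  c5: issue ADD r2<-Add2  regs: r0:3,r1:Mul1,r2:Add2,r3:2,r4:Add1,r5:8
  c6: issue MUL r0<-Mul2  regs: r0:Mul2,r1:Mul1,r2:Add2,r3:2,r4:Add1,r5:8
  c7: CDB Add2=7  regs: r0:Mul2,r1:Mul1,r2:7,r3:2,r4:Add1,r5:8
  c8: CDB Mul1=16  regs: r0:Mul2,r1:16,r2:7,r3:2,r4:Add1,r5:8
  c9: -  regs: r0:Mul2,r1:16,r2:7,r3:2,r4:Add1,r5:8
  c10: CDB Add1=24  regs: r0:Mul2,r1:16,r2:7,r3:2,r4:24,r5:8
  c11: CDB Mul2=64  regs: r0:64,r1:16,r2:7,r3:2,r4:24,r5:8

STATUS = VALUE 24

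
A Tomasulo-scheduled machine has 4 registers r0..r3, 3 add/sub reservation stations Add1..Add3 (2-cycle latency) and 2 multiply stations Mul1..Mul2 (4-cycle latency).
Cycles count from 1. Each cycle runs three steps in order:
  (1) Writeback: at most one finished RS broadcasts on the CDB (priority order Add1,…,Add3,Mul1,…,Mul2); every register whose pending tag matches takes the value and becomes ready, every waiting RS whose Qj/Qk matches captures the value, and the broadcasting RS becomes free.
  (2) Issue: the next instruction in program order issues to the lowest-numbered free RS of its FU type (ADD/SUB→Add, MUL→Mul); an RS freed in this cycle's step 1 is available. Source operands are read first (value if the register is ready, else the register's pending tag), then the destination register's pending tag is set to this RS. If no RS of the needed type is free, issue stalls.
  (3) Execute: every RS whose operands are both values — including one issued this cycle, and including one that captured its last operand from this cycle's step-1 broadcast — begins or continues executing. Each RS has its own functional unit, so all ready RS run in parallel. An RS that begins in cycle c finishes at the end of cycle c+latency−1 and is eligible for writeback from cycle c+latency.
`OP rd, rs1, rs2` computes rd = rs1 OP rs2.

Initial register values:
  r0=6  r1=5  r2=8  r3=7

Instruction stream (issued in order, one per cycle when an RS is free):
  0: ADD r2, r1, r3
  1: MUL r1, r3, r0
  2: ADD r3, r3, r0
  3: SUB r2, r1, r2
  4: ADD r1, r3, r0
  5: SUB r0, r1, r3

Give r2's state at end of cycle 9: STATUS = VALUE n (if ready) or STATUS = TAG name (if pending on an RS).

STATUS = VALUE 30

cycle 1: issue ADD r2<-Add1 // r0:6,r1:5,r2:Add1,r3:7
cycle 2: issue MUL r1<-Mul1 // r0:6,r1:Mul1,r2:Add1,r3:7
cycle 3: CDB Add1=12; issue ADD r3<-Add1 // r0:6,r1:Mul1,r2:12,r3:Add1
cycle 4: issue SUB r2<-Add2 // r0:6,r1:Mul1,r2:Add2,r3:Add1
cycle 5: CDB Add1=13; issue ADD r1<-Add1 // r0:6,r1:Add1,r2:Add2,r3:13
cycle 6: CDB Mul1=42; issue SUB r0<-Add3 // r0:Add3,r1:Add1,r2:Add2,r3:13
cycle 7: CDB Add1=19 // r0:Add3,r1:19,r2:Add2,r3:13
cycle 8: CDB Add2=30 // r0:Add3,r1:19,r2:30,r3:13
cycle 9: CDB Add3=6 // r0:6,r1:19,r2:30,r3:13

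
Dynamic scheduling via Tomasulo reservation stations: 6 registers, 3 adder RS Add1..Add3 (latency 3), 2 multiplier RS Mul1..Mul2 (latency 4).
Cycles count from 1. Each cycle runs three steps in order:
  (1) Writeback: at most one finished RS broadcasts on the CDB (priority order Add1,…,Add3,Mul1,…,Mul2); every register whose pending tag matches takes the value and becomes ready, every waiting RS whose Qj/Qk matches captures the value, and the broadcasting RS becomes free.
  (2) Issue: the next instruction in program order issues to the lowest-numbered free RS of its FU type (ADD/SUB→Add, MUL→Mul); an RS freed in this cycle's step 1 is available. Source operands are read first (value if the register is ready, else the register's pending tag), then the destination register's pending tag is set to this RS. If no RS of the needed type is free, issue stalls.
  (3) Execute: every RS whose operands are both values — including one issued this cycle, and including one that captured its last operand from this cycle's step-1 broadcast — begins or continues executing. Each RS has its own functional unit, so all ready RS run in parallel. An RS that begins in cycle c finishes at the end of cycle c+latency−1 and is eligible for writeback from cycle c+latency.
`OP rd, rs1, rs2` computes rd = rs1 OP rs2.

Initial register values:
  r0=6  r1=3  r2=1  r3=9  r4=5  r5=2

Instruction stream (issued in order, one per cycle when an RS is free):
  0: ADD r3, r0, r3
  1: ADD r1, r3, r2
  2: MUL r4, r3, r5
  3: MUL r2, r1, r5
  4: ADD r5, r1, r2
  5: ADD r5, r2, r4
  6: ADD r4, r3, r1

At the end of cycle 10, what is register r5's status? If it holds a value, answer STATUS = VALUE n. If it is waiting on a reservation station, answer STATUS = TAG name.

STATUS = TAG Add3

cycle 1: issue ADD r3<-Add1 // r0:6,r1:3,r2:1,r3:Add1,r4:5,r5:2
cycle 2: issue ADD r1<-Add2 // r0:6,r1:Add2,r2:1,r3:Add1,r4:5,r5:2
cycle 3: issue MUL r4<-Mul1 // r0:6,r1:Add2,r2:1,r3:Add1,r4:Mul1,r5:2
cycle 4: CDB Add1=15; issue MUL r2<-Mul2 // r0:6,r1:Add2,r2:Mul2,r3:15,r4:Mul1,r5:2
cycle 5: issue ADD r5<-Add1 // r0:6,r1:Add2,r2:Mul2,r3:15,r4:Mul1,r5:Add1
cycle 6: issue ADD r5<-Add3 // r0:6,r1:Add2,r2:Mul2,r3:15,r4:Mul1,r5:Add3
cycle 7: CDB Add2=16; issue ADD r4<-Add2 // r0:6,r1:16,r2:Mul2,r3:15,r4:Add2,r5:Add3
cycle 8: CDB Mul1=30 // r0:6,r1:16,r2:Mul2,r3:15,r4:Add2,r5:Add3
cycle 9: - // r0:6,r1:16,r2:Mul2,r3:15,r4:Add2,r5:Add3
cycle 10: CDB Add2=31 // r0:6,r1:16,r2:Mul2,r3:15,r4:31,r5:Add3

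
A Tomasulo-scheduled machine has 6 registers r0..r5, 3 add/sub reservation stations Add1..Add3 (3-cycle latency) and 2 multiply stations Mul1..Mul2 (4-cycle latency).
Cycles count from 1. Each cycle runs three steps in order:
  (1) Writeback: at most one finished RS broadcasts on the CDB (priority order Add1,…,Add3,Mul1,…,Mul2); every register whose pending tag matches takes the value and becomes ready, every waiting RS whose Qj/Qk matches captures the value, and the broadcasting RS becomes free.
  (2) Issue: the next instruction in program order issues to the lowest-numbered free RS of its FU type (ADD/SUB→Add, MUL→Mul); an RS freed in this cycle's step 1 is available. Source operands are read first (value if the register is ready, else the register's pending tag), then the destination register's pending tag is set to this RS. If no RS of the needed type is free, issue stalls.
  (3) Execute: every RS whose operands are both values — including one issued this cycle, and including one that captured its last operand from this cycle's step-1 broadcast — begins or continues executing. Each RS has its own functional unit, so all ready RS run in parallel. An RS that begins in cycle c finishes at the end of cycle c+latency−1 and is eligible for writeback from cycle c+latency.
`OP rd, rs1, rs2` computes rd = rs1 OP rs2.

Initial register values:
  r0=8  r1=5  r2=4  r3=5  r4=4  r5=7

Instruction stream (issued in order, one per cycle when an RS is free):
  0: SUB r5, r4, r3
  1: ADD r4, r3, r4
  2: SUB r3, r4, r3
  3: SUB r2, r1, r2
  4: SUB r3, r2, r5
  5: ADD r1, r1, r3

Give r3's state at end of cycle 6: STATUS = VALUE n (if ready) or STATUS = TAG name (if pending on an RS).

STATUS = TAG Add2

  c1: issue SUB r5<-Add1  regs: r0:8,r1:5,r2:4,r3:5,r4:4,r5:Add1
  c2: issue ADD r4<-Add2  regs: r0:8,r1:5,r2:4,r3:5,r4:Add2,r5:Add1
  c3: issue SUB r3<-Add3  regs: r0:8,r1:5,r2:4,r3:Add3,r4:Add2,r5:Add1
  c4: CDB Add1=-1; issue SUB r2<-Add1  regs: r0:8,r1:5,r2:Add1,r3:Add3,r4:Add2,r5:-1
  c5: CDB Add2=9; issue SUB r3<-Add2  regs: r0:8,r1:5,r2:Add1,r3:Add2,r4:9,r5:-1
  c6: stall  regs: r0:8,r1:5,r2:Add1,r3:Add2,r4:9,r5:-1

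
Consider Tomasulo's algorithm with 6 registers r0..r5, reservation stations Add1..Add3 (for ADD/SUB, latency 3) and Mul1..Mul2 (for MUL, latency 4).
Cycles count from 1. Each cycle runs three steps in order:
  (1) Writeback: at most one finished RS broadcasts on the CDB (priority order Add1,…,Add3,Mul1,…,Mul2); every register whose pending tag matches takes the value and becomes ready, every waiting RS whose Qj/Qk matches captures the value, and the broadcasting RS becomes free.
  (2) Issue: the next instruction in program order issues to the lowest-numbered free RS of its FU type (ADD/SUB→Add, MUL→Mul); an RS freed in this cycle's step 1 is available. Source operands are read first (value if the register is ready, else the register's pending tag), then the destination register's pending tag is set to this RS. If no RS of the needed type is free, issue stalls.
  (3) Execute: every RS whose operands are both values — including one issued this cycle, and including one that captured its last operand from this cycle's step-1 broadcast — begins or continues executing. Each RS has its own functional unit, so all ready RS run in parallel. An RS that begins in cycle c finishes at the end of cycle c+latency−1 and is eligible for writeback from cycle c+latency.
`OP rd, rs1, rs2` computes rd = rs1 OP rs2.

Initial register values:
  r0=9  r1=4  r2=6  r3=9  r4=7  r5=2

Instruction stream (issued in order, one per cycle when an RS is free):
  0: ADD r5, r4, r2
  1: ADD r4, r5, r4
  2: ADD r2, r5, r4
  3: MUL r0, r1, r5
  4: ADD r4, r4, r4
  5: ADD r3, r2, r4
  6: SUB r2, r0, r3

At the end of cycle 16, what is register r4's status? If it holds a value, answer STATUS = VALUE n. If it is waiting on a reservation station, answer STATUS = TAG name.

STATUS = VALUE 40

  c1: issue ADD r5<-Add1  regs: r0:9,r1:4,r2:6,r3:9,r4:7,r5:Add1
  c2: issue ADD r4<-Add2  regs: r0:9,r1:4,r2:6,r3:9,r4:Add2,r5:Add1
  c3: issue ADD r2<-Add3  regs: r0:9,r1:4,r2:Add3,r3:9,r4:Add2,r5:Add1
  c4: CDB Add1=13; issue MUL r0<-Mul1  regs: r0:Mul1,r1:4,r2:Add3,r3:9,r4:Add2,r5:13
  c5: issue ADD r4<-Add1  regs: r0:Mul1,r1:4,r2:Add3,r3:9,r4:Add1,r5:13
  c6: stall  regs: r0:Mul1,r1:4,r2:Add3,r3:9,r4:Add1,r5:13
  c7: CDB Add2=20; issue ADD r3<-Add2  regs: r0:Mul1,r1:4,r2:Add3,r3:Add2,r4:Add1,r5:13
  c8: CDB Mul1=52; stall  regs: r0:52,r1:4,r2:Add3,r3:Add2,r4:Add1,r5:13
  c9: stall  regs: r0:52,r1:4,r2:Add3,r3:Add2,r4:Add1,r5:13
  c10: CDB Add1=40; issue SUB r2<-Add1  regs: r0:52,r1:4,r2:Add1,r3:Add2,r4:40,r5:13
  c11: CDB Add3=33  regs: r0:52,r1:4,r2:Add1,r3:Add2,r4:40,r5:13
  c12: -  regs: r0:52,r1:4,r2:Add1,r3:Add2,r4:40,r5:13
  c13: -  regs: r0:52,r1:4,r2:Add1,r3:Add2,r4:40,r5:13
  c14: CDB Add2=73  regs: r0:52,r1:4,r2:Add1,r3:73,r4:40,r5:13
  c15: -  regs: r0:52,r1:4,r2:Add1,r3:73,r4:40,r5:13
  c16: -  regs: r0:52,r1:4,r2:Add1,r3:73,r4:40,r5:13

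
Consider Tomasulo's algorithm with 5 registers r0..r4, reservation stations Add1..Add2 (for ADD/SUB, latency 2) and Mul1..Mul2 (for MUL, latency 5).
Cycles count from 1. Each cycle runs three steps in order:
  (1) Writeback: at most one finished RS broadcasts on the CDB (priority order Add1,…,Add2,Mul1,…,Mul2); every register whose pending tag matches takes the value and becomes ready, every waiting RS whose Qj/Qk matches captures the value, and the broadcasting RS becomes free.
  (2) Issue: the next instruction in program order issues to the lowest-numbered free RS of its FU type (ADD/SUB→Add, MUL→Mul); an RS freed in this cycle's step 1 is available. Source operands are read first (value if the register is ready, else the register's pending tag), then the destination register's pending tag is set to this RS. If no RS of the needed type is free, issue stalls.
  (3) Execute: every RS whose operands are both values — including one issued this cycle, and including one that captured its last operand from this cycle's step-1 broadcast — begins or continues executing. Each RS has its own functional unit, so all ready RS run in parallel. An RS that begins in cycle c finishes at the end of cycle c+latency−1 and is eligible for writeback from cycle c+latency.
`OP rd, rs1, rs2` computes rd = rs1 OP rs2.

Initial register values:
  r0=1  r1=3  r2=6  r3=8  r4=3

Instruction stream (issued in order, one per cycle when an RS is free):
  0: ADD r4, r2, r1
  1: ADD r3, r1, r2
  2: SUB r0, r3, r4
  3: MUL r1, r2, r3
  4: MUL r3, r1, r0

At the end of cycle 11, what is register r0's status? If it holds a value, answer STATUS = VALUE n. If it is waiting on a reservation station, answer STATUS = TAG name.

STATUS = VALUE 0

cycle 1: issue ADD r4<-Add1 // r0:1,r1:3,r2:6,r3:8,r4:Add1
cycle 2: issue ADD r3<-Add2 // r0:1,r1:3,r2:6,r3:Add2,r4:Add1
cycle 3: CDB Add1=9; issue SUB r0<-Add1 // r0:Add1,r1:3,r2:6,r3:Add2,r4:9
cycle 4: CDB Add2=9; issue MUL r1<-Mul1 // r0:Add1,r1:Mul1,r2:6,r3:9,r4:9
cycle 5: issue MUL r3<-Mul2 // r0:Add1,r1:Mul1,r2:6,r3:Mul2,r4:9
cycle 6: CDB Add1=0 // r0:0,r1:Mul1,r2:6,r3:Mul2,r4:9
cycle 7: - // r0:0,r1:Mul1,r2:6,r3:Mul2,r4:9
cycle 8: - // r0:0,r1:Mul1,r2:6,r3:Mul2,r4:9
cycle 9: CDB Mul1=54 // r0:0,r1:54,r2:6,r3:Mul2,r4:9
cycle 10: - // r0:0,r1:54,r2:6,r3:Mul2,r4:9
cycle 11: - // r0:0,r1:54,r2:6,r3:Mul2,r4:9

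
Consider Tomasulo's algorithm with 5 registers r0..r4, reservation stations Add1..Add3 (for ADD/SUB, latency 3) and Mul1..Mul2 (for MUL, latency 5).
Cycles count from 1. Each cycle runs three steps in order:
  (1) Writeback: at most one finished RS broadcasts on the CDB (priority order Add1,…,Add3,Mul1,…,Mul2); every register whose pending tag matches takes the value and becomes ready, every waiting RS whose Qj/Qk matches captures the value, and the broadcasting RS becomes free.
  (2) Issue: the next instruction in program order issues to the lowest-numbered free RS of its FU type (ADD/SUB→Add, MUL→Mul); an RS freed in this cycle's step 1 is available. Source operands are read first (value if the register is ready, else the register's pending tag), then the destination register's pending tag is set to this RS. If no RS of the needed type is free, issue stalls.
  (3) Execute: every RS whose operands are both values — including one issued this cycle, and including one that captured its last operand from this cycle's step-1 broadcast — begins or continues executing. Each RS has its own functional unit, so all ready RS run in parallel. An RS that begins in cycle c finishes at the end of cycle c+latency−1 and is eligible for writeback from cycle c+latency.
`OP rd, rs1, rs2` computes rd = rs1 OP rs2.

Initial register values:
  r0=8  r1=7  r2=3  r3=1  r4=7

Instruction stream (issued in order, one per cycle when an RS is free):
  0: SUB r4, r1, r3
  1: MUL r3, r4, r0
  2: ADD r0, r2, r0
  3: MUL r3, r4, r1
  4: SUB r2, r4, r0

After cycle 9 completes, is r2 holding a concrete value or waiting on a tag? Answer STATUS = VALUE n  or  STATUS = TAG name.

STATUS = VALUE -5

c1: issue SUB r4<-Add1 | r0:8,r1:7,r2:3,r3:1,r4:Add1
c2: issue MUL r3<-Mul1 | r0:8,r1:7,r2:3,r3:Mul1,r4:Add1
c3: issue ADD r0<-Add2 | r0:Add2,r1:7,r2:3,r3:Mul1,r4:Add1
c4: CDB Add1=6; issue MUL r3<-Mul2 | r0:Add2,r1:7,r2:3,r3:Mul2,r4:6
c5: issue SUB r2<-Add1 | r0:Add2,r1:7,r2:Add1,r3:Mul2,r4:6
c6: CDB Add2=11 | r0:11,r1:7,r2:Add1,r3:Mul2,r4:6
c7: - | r0:11,r1:7,r2:Add1,r3:Mul2,r4:6
c8: - | r0:11,r1:7,r2:Add1,r3:Mul2,r4:6
c9: CDB Add1=-5 | r0:11,r1:7,r2:-5,r3:Mul2,r4:6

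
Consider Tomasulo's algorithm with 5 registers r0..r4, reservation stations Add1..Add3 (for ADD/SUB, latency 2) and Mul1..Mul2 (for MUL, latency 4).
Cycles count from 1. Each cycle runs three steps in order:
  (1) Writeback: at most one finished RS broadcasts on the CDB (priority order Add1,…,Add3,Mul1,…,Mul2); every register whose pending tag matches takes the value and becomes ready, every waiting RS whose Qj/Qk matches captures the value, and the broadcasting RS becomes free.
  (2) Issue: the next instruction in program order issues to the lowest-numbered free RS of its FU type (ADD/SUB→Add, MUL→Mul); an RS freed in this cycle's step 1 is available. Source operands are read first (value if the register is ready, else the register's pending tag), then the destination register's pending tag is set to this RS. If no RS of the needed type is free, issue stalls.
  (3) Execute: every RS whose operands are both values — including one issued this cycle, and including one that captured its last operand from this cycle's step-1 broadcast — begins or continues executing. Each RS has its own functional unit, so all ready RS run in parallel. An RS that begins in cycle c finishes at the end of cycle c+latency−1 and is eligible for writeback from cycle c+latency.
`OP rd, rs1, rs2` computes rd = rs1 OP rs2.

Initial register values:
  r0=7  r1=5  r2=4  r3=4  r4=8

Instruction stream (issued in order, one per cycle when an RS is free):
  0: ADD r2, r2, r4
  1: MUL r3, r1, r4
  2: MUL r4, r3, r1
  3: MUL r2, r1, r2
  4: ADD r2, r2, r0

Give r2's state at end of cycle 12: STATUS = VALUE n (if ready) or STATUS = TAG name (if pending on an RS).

STATUS = VALUE 67

  c1: issue ADD r2<-Add1  regs: r0:7,r1:5,r2:Add1,r3:4,r4:8
  c2: issue MUL r3<-Mul1  regs: r0:7,r1:5,r2:Add1,r3:Mul1,r4:8
  c3: CDB Add1=12; issue MUL r4<-Mul2  regs: r0:7,r1:5,r2:12,r3:Mul1,r4:Mul2
  c4: stall  regs: r0:7,r1:5,r2:12,r3:Mul1,r4:Mul2
  c5: stall  regs: r0:7,r1:5,r2:12,r3:Mul1,r4:Mul2
  c6: CDB Mul1=40; issue MUL r2<-Mul1  regs: r0:7,r1:5,r2:Mul1,r3:40,r4:Mul2
  c7: issue ADD r2<-Add1  regs: r0:7,r1:5,r2:Add1,r3:40,r4:Mul2
  c8: -  regs: r0:7,r1:5,r2:Add1,r3:40,r4:Mul2
  c9: -  regs: r0:7,r1:5,r2:Add1,r3:40,r4:Mul2
  c10: CDB Mul1=60  regs: r0:7,r1:5,r2:Add1,r3:40,r4:Mul2
  c11: CDB Mul2=200  regs: r0:7,r1:5,r2:Add1,r3:40,r4:200
  c12: CDB Add1=67  regs: r0:7,r1:5,r2:67,r3:40,r4:200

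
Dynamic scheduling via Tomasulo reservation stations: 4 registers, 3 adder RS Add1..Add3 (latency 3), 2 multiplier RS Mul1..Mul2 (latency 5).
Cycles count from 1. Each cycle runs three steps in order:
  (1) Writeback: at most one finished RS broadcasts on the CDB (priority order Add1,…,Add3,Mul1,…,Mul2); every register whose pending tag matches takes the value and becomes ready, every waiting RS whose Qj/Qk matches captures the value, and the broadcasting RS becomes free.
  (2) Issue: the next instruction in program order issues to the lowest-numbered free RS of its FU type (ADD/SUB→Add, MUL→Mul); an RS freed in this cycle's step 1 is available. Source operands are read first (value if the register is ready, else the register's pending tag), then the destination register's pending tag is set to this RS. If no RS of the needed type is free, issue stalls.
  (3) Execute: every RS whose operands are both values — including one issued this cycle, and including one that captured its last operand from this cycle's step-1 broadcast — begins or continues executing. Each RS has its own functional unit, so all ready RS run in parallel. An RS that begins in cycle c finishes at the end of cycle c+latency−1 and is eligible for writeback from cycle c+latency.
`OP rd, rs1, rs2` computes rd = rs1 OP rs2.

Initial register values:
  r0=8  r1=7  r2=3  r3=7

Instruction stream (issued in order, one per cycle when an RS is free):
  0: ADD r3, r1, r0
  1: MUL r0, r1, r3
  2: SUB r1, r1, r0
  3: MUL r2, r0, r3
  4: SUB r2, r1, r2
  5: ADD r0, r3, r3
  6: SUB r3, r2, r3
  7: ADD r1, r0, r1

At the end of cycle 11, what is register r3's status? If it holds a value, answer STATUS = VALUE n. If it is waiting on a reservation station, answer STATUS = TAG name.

STATUS = TAG Add3

  c1: issue ADD r3<-Add1  regs: r0:8,r1:7,r2:3,r3:Add1
  c2: issue MUL r0<-Mul1  regs: r0:Mul1,r1:7,r2:3,r3:Add1
  c3: issue SUB r1<-Add2  regs: r0:Mul1,r1:Add2,r2:3,r3:Add1
  c4: CDB Add1=15; issue MUL r2<-Mul2  regs: r0:Mul1,r1:Add2,r2:Mul2,r3:15
  c5: issue SUB r2<-Add1  regs: r0:Mul1,r1:Add2,r2:Add1,r3:15
  c6: issue ADD r0<-Add3  regs: r0:Add3,r1:Add2,r2:Add1,r3:15
  c7: stall  regs: r0:Add3,r1:Add2,r2:Add1,r3:15
  c8: stall  regs: r0:Add3,r1:Add2,r2:Add1,r3:15
  c9: CDB Add3=30; issue SUB r3<-Add3  regs: r0:30,r1:Add2,r2:Add1,r3:Add3
  c10: CDB Mul1=105; stall  regs: r0:30,r1:Add2,r2:Add1,r3:Add3
  c11: stall  regs: r0:30,r1:Add2,r2:Add1,r3:Add3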